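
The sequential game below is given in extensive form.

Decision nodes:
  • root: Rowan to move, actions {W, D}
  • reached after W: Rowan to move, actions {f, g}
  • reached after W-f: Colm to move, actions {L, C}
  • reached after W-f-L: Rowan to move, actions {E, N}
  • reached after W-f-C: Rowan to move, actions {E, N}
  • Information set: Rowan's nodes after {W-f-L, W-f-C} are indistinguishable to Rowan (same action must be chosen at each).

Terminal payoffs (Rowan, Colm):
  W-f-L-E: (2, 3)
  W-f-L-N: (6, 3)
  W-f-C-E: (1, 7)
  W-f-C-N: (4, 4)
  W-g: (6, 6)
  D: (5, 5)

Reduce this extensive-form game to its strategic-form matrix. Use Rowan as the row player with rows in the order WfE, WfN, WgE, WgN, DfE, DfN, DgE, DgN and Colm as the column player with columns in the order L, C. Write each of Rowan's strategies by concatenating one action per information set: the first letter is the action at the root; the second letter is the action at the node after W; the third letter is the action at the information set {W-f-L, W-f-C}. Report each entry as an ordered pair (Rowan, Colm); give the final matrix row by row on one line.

            L        C
 WfE    (2,3)    (1,7)
 WfN    (6,3)    (4,4)
 WgE    (6,6)    (6,6)
 WgN    (6,6)    (6,6)
 DfE    (5,5)    (5,5)
 DfN    (5,5)    (5,5)
 DgE    (5,5)    (5,5)
 DgN    (5,5)    (5,5)

WfE: (2,3) (1,7) | WfN: (6,3) (4,4) | WgE: (6,6) (6,6) | WgN: (6,6) (6,6) | DfE: (5,5) (5,5) | DfN: (5,5) (5,5) | DgE: (5,5) (5,5) | DgN: (5,5) (5,5)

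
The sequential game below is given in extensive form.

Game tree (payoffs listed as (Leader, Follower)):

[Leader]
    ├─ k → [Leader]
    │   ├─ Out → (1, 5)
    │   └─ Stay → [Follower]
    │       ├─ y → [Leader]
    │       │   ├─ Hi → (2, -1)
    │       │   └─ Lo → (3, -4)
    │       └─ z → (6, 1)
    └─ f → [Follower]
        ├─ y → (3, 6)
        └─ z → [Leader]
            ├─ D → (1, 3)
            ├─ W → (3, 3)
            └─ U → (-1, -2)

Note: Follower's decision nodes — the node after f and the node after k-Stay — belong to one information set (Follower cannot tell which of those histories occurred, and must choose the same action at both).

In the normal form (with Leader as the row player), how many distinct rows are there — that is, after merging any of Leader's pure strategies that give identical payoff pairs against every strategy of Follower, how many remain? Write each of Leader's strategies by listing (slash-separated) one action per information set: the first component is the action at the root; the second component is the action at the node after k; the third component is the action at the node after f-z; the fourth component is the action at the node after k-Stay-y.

Leader has 24 pure strategies: k/Out/D/Hi, k/Out/D/Lo, k/Out/W/Hi, k/Out/W/Lo, k/Out/U/Hi, k/Out/U/Lo, k/Stay/D/Hi, k/Stay/D/Lo, k/Stay/W/Hi, k/Stay/W/Lo, k/Stay/U/Hi, k/Stay/U/Lo, f/Out/D/Hi, f/Out/D/Lo, f/Out/W/Hi, f/Out/W/Lo, f/Out/U/Hi, f/Out/U/Lo, f/Stay/D/Hi, f/Stay/D/Lo, f/Stay/W/Hi, f/Stay/W/Lo, f/Stay/U/Hi, f/Stay/U/Lo. Columns: y, z.
{k/Out/D/Hi, k/Out/D/Lo, k/Out/W/Hi, k/Out/W/Lo, k/Out/U/Hi, k/Out/U/Lo} → row (1,5) (1,5)
{k/Stay/D/Hi, k/Stay/W/Hi, k/Stay/U/Hi} → row (2,-1) (6,1)
{k/Stay/D/Lo, k/Stay/W/Lo, k/Stay/U/Lo} → row (3,-4) (6,1)
{f/Out/D/Hi, f/Out/D/Lo, f/Stay/D/Hi, f/Stay/D/Lo} → row (3,6) (1,3)
{f/Out/W/Hi, f/Out/W/Lo, f/Stay/W/Hi, f/Stay/W/Lo} → row (3,6) (3,3)
{f/Out/U/Hi, f/Out/U/Lo, f/Stay/U/Hi, f/Stay/U/Lo} → row (3,6) (-1,-2)
That's 6 distinct rows out of 24 strategies.

6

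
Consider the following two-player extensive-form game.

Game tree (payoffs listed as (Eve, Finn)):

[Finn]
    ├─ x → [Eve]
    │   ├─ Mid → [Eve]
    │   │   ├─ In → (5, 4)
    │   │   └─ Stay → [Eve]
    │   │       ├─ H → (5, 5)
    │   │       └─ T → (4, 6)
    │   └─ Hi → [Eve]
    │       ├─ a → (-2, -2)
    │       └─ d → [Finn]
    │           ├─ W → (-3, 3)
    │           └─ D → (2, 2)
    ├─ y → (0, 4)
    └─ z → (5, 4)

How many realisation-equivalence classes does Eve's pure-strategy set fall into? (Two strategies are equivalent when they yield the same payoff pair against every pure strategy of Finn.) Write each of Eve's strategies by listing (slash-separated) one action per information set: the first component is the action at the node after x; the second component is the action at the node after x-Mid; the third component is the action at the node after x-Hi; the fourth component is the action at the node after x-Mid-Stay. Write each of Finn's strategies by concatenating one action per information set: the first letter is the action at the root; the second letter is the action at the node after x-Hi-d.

Eve has 16 pure strategies: Mid/In/a/H, Mid/In/a/T, Mid/In/d/H, Mid/In/d/T, Mid/Stay/a/H, Mid/Stay/a/T, Mid/Stay/d/H, Mid/Stay/d/T, Hi/In/a/H, Hi/In/a/T, Hi/In/d/H, Hi/In/d/T, Hi/Stay/a/H, Hi/Stay/a/T, Hi/Stay/d/H, Hi/Stay/d/T. Columns: xW, xD, yW, yD, zW, zD.
{Mid/In/a/H, Mid/In/a/T, Mid/In/d/H, Mid/In/d/T} → row (5,4) (5,4) (0,4) (0,4) (5,4) (5,4)
{Mid/Stay/a/H, Mid/Stay/d/H} → row (5,5) (5,5) (0,4) (0,4) (5,4) (5,4)
{Mid/Stay/a/T, Mid/Stay/d/T} → row (4,6) (4,6) (0,4) (0,4) (5,4) (5,4)
{Hi/In/a/H, Hi/In/a/T, Hi/Stay/a/H, Hi/Stay/a/T} → row (-2,-2) (-2,-2) (0,4) (0,4) (5,4) (5,4)
{Hi/In/d/H, Hi/In/d/T, Hi/Stay/d/H, Hi/Stay/d/T} → row (-3,3) (2,2) (0,4) (0,4) (5,4) (5,4)
That's 5 distinct rows out of 16 strategies.

5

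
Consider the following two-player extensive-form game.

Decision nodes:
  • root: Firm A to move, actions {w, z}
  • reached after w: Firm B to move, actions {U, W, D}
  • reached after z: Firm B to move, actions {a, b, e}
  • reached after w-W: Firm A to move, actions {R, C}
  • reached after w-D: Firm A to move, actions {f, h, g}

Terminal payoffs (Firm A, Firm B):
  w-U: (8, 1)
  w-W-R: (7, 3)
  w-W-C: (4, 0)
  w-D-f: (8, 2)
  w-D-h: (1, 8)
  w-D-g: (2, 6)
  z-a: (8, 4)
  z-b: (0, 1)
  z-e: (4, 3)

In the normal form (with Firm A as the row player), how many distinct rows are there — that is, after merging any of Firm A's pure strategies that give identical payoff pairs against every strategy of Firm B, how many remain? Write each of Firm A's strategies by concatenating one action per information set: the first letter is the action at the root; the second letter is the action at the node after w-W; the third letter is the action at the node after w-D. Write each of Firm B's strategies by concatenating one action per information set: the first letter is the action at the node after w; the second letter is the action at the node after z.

7

Firm A has 12 pure strategies: wRf, wRh, wRg, wCf, wCh, wCg, zRf, zRh, zRg, zCf, zCh, zCg. Columns: Ua, Ub, Ue, Wa, Wb, We, Da, Db, De.
{wRf} → row (8,1) (8,1) (8,1) (7,3) (7,3) (7,3) (8,2) (8,2) (8,2)
{wRh} → row (8,1) (8,1) (8,1) (7,3) (7,3) (7,3) (1,8) (1,8) (1,8)
{wRg} → row (8,1) (8,1) (8,1) (7,3) (7,3) (7,3) (2,6) (2,6) (2,6)
{wCf} → row (8,1) (8,1) (8,1) (4,0) (4,0) (4,0) (8,2) (8,2) (8,2)
{wCh} → row (8,1) (8,1) (8,1) (4,0) (4,0) (4,0) (1,8) (1,8) (1,8)
{wCg} → row (8,1) (8,1) (8,1) (4,0) (4,0) (4,0) (2,6) (2,6) (2,6)
{zRf, zRh, zRg, zCf, zCh, zCg} → row (8,4) (0,1) (4,3) (8,4) (0,1) (4,3) (8,4) (0,1) (4,3)
That's 7 distinct rows out of 12 strategies.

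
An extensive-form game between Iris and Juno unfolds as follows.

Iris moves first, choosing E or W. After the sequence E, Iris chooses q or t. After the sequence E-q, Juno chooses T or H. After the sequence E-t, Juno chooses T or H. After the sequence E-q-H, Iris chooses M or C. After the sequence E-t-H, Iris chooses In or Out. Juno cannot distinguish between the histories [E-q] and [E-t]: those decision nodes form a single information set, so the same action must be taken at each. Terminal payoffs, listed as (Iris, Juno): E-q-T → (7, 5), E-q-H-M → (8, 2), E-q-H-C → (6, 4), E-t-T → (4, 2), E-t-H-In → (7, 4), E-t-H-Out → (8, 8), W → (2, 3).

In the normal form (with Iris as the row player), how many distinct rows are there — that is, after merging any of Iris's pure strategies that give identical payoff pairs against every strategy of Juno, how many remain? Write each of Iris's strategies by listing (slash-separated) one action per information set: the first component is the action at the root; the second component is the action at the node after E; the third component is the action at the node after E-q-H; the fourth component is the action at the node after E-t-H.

5

Iris has 16 pure strategies: E/q/M/In, E/q/M/Out, E/q/C/In, E/q/C/Out, E/t/M/In, E/t/M/Out, E/t/C/In, E/t/C/Out, W/q/M/In, W/q/M/Out, W/q/C/In, W/q/C/Out, W/t/M/In, W/t/M/Out, W/t/C/In, W/t/C/Out. Columns: T, H.
{E/q/M/In, E/q/M/Out} → row (7,5) (8,2)
{E/q/C/In, E/q/C/Out} → row (7,5) (6,4)
{E/t/M/In, E/t/C/In} → row (4,2) (7,4)
{E/t/M/Out, E/t/C/Out} → row (4,2) (8,8)
{W/q/M/In, W/q/M/Out, W/q/C/In, W/q/C/Out, W/t/M/In, W/t/M/Out, W/t/C/In, W/t/C/Out} → row (2,3) (2,3)
That's 5 distinct rows out of 16 strategies.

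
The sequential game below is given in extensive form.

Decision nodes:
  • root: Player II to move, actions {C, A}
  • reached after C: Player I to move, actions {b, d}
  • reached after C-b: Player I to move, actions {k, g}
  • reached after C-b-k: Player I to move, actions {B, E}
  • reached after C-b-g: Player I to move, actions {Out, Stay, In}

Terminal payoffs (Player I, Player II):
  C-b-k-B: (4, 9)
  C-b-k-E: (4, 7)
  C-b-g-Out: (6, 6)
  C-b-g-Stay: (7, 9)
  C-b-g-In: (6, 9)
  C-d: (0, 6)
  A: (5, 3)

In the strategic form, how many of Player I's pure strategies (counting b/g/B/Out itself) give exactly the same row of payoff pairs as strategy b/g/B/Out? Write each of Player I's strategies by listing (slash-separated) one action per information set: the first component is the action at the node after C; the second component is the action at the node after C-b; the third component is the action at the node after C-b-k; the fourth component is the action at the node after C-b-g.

Row for b/g/B/Out (columns C, A): (6,6) (5,3).
Under b/g/B/Out, Player I's choice at the node after C-b-k can never be reached regardless of what Player II does, so varying those choices leaves every outcome unchanged.
Holding the reachable choices fixed and varying the unreachable one freely already gives 2 equivalent strategies.
No other strategy reproduces this row, so those 2 are the full class: b/g/B/Out, b/g/E/Out.

2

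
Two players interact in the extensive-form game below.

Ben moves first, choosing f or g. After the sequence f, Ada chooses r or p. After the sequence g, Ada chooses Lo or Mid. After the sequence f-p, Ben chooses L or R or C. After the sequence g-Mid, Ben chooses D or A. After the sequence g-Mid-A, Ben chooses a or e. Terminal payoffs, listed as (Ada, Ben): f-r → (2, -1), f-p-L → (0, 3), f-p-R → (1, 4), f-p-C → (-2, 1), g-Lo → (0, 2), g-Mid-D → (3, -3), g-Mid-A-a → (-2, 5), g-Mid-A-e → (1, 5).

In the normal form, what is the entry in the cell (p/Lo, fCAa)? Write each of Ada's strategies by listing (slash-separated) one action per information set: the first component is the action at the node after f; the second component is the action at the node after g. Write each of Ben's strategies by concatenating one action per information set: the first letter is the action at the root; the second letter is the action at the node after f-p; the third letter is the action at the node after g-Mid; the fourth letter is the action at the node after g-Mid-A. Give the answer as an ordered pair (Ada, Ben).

Trace the play path from the root:
  Ben plays f
  Ada plays p at [f]
  Ben plays C at [f-p]
→ terminal payoff (-2, 1).
(Ada's choice at the node after g is never reached on this path, so it doesn't affect the outcome.)

(-2, 1)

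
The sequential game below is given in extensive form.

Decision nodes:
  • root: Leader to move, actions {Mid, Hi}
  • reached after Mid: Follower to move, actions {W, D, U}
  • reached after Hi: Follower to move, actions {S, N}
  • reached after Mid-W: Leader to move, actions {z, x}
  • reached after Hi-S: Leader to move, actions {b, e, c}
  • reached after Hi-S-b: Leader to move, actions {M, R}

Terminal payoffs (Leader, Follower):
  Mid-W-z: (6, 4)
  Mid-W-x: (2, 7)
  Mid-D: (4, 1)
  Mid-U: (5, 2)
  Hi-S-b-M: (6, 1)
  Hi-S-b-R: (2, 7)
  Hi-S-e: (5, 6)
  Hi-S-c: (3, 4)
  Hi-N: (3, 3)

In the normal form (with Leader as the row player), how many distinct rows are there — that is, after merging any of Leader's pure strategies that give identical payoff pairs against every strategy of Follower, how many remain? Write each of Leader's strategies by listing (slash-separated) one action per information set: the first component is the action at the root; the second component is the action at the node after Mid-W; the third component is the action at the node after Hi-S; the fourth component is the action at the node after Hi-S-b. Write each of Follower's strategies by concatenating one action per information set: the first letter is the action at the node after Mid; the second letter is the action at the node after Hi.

Leader has 24 pure strategies: Mid/z/b/M, Mid/z/b/R, Mid/z/e/M, Mid/z/e/R, Mid/z/c/M, Mid/z/c/R, Mid/x/b/M, Mid/x/b/R, Mid/x/e/M, Mid/x/e/R, Mid/x/c/M, Mid/x/c/R, Hi/z/b/M, Hi/z/b/R, Hi/z/e/M, Hi/z/e/R, Hi/z/c/M, Hi/z/c/R, Hi/x/b/M, Hi/x/b/R, Hi/x/e/M, Hi/x/e/R, Hi/x/c/M, Hi/x/c/R. Columns: WS, WN, DS, DN, US, UN.
{Mid/z/b/M, Mid/z/b/R, Mid/z/e/M, Mid/z/e/R, Mid/z/c/M, Mid/z/c/R} → row (6,4) (6,4) (4,1) (4,1) (5,2) (5,2)
{Mid/x/b/M, Mid/x/b/R, Mid/x/e/M, Mid/x/e/R, Mid/x/c/M, Mid/x/c/R} → row (2,7) (2,7) (4,1) (4,1) (5,2) (5,2)
{Hi/z/b/M, Hi/x/b/M} → row (6,1) (3,3) (6,1) (3,3) (6,1) (3,3)
{Hi/z/b/R, Hi/x/b/R} → row (2,7) (3,3) (2,7) (3,3) (2,7) (3,3)
{Hi/z/e/M, Hi/z/e/R, Hi/x/e/M, Hi/x/e/R} → row (5,6) (3,3) (5,6) (3,3) (5,6) (3,3)
{Hi/z/c/M, Hi/z/c/R, Hi/x/c/M, Hi/x/c/R} → row (3,4) (3,3) (3,4) (3,3) (3,4) (3,3)
That's 6 distinct rows out of 24 strategies.

6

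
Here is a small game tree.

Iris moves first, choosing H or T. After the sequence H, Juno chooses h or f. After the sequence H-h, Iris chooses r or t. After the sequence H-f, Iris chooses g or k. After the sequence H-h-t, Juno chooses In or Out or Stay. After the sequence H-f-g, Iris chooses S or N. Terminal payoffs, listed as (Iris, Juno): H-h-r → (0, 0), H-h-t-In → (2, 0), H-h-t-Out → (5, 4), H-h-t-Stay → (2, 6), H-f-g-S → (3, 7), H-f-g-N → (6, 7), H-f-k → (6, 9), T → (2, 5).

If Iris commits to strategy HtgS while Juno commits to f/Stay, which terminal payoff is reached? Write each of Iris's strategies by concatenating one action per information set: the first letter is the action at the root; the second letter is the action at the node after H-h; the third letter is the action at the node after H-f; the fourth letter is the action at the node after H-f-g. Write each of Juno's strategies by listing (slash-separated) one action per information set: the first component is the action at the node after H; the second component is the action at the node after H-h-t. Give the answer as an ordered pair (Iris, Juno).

Trace the play path from the root:
  Iris plays H
  Juno plays f at [H]
  Iris plays g at [H-f]
  Iris plays S at [H-f-g]
→ terminal payoff (3, 7).
(Iris's choice at the node after H-h is never reached on this path, so it doesn't affect the outcome.)

(3, 7)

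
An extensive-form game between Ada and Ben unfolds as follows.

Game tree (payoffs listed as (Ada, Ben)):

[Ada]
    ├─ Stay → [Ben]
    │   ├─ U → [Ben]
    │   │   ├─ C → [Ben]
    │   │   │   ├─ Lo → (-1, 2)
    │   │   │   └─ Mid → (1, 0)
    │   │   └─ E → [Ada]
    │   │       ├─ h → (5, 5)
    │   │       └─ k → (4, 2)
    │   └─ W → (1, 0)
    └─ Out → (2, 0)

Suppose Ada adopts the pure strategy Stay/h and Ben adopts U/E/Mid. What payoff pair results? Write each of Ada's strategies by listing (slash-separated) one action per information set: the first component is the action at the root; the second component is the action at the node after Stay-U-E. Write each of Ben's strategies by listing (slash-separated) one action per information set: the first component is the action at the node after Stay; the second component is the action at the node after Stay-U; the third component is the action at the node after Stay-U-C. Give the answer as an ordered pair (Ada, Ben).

(5, 5)

Trace the play path from the root:
  Ada plays Stay
  Ben plays U at [Stay]
  Ben plays E at [Stay-U]
  Ada plays h at [Stay-U-E]
→ terminal payoff (5, 5).
(Ben's choice at the node after Stay-U-C is never reached on this path, so it doesn't affect the outcome.)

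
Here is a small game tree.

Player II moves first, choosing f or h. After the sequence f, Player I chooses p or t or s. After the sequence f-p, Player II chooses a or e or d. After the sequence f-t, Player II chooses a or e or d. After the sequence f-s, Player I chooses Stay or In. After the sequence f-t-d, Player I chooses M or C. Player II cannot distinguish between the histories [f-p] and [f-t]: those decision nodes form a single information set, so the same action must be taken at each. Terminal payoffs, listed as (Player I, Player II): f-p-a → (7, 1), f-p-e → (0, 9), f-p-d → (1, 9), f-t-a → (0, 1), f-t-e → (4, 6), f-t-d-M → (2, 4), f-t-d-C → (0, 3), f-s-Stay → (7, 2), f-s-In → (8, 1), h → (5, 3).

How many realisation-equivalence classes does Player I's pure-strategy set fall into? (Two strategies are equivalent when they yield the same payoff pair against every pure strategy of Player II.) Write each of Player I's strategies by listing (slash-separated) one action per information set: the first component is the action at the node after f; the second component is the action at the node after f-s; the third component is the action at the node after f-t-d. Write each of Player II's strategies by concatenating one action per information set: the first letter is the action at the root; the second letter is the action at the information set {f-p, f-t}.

5

Player I has 12 pure strategies: p/Stay/M, p/Stay/C, p/In/M, p/In/C, t/Stay/M, t/Stay/C, t/In/M, t/In/C, s/Stay/M, s/Stay/C, s/In/M, s/In/C. Columns: fa, fe, fd, ha, he, hd.
{p/Stay/M, p/Stay/C, p/In/M, p/In/C} → row (7,1) (0,9) (1,9) (5,3) (5,3) (5,3)
{t/Stay/M, t/In/M} → row (0,1) (4,6) (2,4) (5,3) (5,3) (5,3)
{t/Stay/C, t/In/C} → row (0,1) (4,6) (0,3) (5,3) (5,3) (5,3)
{s/Stay/M, s/Stay/C} → row (7,2) (7,2) (7,2) (5,3) (5,3) (5,3)
{s/In/M, s/In/C} → row (8,1) (8,1) (8,1) (5,3) (5,3) (5,3)
That's 5 distinct rows out of 12 strategies.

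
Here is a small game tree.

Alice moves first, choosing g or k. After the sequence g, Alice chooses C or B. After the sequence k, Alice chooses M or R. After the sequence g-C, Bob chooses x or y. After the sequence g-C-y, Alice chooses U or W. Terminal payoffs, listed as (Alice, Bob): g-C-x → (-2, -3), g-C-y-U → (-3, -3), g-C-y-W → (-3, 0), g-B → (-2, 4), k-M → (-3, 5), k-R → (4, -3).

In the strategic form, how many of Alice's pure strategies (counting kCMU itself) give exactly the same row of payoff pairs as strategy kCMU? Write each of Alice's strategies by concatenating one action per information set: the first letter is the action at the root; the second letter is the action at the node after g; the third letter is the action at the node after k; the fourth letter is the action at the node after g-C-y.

4

Row for kCMU (columns x, y): (-3,5) (-3,5).
Under kCMU, Alice's choice at the node after g and at the node after g-C-y can never be reached regardless of what Bob does, so varying those choices leaves every outcome unchanged.
Holding the reachable choices fixed and varying the unreachable ones freely already gives 2 × 2 = 4 equivalent strategies.
No other strategy reproduces this row, so those 4 are the full class: kCMU, kCMW, kBMU, kBMW.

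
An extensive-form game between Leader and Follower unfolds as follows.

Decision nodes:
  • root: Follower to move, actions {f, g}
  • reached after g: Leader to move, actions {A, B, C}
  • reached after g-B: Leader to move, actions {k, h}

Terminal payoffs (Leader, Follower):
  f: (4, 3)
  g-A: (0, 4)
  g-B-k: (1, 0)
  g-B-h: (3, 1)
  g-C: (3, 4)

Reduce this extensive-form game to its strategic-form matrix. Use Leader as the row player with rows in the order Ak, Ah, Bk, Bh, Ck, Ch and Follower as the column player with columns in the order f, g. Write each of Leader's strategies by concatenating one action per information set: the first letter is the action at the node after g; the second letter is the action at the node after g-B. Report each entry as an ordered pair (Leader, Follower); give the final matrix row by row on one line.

Ak: (4,3) (0,4) | Ah: (4,3) (0,4) | Bk: (4,3) (1,0) | Bh: (4,3) (3,1) | Ck: (4,3) (3,4) | Ch: (4,3) (3,4)

Row Ak: f→(4,3), g→(0,4)
Row Ah: f→(4,3), g→(0,4)
Row Bk: f→(4,3), g→(1,0)
Row Bh: f→(4,3), g→(3,1)
Row Ck: f→(4,3), g→(3,4)
Row Ch: f→(4,3), g→(3,4)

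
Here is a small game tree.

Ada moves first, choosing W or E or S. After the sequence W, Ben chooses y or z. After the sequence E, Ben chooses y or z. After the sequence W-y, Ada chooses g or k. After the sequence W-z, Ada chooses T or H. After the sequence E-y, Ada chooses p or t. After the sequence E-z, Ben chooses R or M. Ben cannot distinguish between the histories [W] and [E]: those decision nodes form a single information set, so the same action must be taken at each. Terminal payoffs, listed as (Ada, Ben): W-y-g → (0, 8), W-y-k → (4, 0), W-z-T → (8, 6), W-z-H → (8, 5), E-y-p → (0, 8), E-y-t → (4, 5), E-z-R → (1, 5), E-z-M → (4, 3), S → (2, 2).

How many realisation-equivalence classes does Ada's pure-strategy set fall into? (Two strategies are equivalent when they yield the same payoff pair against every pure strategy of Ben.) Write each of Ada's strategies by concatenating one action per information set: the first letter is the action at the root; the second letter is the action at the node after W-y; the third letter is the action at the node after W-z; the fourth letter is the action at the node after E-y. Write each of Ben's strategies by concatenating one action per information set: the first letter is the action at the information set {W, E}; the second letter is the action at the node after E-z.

7

Ada has 24 pure strategies: WgTp, WgTt, WgHp, WgHt, WkTp, WkTt, WkHp, WkHt, EgTp, EgTt, EgHp, EgHt, EkTp, EkTt, EkHp, EkHt, SgTp, SgTt, SgHp, SgHt, SkTp, SkTt, SkHp, SkHt. Columns: yR, yM, zR, zM.
{WgTp, WgTt} → row (0,8) (0,8) (8,6) (8,6)
{WgHp, WgHt} → row (0,8) (0,8) (8,5) (8,5)
{WkTp, WkTt} → row (4,0) (4,0) (8,6) (8,6)
{WkHp, WkHt} → row (4,0) (4,0) (8,5) (8,5)
{EgTp, EgHp, EkTp, EkHp} → row (0,8) (0,8) (1,5) (4,3)
{EgTt, EgHt, EkTt, EkHt} → row (4,5) (4,5) (1,5) (4,3)
{SgTp, SgTt, SgHp, SgHt, SkTp, SkTt, SkHp, SkHt} → row (2,2) (2,2) (2,2) (2,2)
That's 7 distinct rows out of 24 strategies.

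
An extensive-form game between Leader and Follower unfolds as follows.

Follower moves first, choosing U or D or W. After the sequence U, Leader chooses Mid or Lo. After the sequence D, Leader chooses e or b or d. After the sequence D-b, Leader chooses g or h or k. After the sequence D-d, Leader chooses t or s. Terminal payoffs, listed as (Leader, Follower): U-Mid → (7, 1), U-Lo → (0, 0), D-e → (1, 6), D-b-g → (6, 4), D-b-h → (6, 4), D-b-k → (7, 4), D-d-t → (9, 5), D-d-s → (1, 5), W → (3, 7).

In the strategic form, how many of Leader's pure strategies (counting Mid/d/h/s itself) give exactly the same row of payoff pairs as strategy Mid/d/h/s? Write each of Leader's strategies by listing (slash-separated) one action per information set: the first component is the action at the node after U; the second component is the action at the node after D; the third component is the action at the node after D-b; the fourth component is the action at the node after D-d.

3

Row for Mid/d/h/s (columns U, D, W): (7,1) (1,5) (3,7).
Under Mid/d/h/s, Leader's choice at the node after D-b can never be reached regardless of what Follower does, so varying those choices leaves every outcome unchanged.
Holding the reachable choices fixed and varying the unreachable one freely already gives 3 equivalent strategies.
No other strategy reproduces this row, so those 3 are the full class: Mid/d/g/s, Mid/d/h/s, Mid/d/k/s.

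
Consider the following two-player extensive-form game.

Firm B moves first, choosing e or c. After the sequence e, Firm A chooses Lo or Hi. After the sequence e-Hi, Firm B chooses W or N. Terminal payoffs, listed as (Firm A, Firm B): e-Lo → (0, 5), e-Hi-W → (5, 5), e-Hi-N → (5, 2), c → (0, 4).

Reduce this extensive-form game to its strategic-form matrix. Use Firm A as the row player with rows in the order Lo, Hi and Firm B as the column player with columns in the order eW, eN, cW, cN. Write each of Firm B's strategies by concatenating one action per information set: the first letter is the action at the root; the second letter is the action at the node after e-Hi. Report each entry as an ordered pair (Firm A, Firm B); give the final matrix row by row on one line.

Lo: (0,5) (0,5) (0,4) (0,4) | Hi: (5,5) (5,2) (0,4) (0,4)

Row Lo: eW→(0,5), eN→(0,5), cW→(0,4), cN→(0,4)
Row Hi: eW→(5,5), eN→(5,2), cW→(0,4), cN→(0,4)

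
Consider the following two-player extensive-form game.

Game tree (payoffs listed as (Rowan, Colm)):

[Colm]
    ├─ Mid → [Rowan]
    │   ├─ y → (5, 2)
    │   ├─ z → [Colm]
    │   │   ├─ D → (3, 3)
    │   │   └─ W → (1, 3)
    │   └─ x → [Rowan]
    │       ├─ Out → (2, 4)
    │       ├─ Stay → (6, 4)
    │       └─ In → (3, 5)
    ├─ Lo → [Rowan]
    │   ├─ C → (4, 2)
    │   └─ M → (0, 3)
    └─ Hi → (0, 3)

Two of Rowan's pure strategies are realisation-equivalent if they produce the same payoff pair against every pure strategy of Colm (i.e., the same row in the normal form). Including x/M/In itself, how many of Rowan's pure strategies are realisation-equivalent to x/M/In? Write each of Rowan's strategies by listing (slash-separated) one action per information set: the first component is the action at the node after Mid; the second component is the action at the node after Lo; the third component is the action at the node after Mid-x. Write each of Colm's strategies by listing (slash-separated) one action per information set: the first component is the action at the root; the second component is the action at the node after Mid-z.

1

Row for x/M/In (columns Mid/D, Mid/W, Lo/D, Lo/W, Hi/D, Hi/W): (3,5) (3,5) (0,3) (0,3) (0,3) (0,3).
Every one of Rowan's information sets is on the play path for some reply by Colm when Rowan follows x/M/In.
Changing the action at any of them therefore changes at least one column, so only x/M/In itself gives this row.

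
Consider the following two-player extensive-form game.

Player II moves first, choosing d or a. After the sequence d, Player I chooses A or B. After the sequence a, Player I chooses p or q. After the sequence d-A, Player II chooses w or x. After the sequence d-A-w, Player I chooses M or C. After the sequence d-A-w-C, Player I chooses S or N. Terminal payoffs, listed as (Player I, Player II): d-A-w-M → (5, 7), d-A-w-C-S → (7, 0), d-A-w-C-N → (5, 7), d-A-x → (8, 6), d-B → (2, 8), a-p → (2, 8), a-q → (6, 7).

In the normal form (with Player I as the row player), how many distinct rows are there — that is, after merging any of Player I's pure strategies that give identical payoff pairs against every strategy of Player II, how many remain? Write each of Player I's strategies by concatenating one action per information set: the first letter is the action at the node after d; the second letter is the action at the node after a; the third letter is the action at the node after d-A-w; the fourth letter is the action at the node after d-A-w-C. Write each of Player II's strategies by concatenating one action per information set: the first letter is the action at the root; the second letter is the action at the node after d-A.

6

Player I has 16 pure strategies: ApMS, ApMN, ApCS, ApCN, AqMS, AqMN, AqCS, AqCN, BpMS, BpMN, BpCS, BpCN, BqMS, BqMN, BqCS, BqCN. Columns: dw, dx, aw, ax.
{ApMS, ApMN, ApCN} → row (5,7) (8,6) (2,8) (2,8)
{ApCS} → row (7,0) (8,6) (2,8) (2,8)
{AqMS, AqMN, AqCN} → row (5,7) (8,6) (6,7) (6,7)
{AqCS} → row (7,0) (8,6) (6,7) (6,7)
{BpMS, BpMN, BpCS, BpCN} → row (2,8) (2,8) (2,8) (2,8)
{BqMS, BqMN, BqCS, BqCN} → row (2,8) (2,8) (6,7) (6,7)
That's 6 distinct rows out of 16 strategies.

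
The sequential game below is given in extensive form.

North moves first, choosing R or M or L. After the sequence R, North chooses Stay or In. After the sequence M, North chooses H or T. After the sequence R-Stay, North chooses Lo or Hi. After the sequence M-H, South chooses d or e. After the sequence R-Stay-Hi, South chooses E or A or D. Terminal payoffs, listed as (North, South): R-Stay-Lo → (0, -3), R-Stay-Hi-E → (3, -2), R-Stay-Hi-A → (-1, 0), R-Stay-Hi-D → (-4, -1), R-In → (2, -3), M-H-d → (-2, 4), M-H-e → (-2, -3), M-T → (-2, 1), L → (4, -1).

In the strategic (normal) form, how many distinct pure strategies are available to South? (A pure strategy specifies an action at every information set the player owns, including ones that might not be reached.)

6

South owns the node after M-H with actions {d, e} — two choices.
South owns the node after R-Stay-Hi with actions {E, A, D} — three choices.
A pure strategy fixes one action at each information set independently, so the count is the product 2 × 3 = 6.
(For reference, North has 24 pure strategies, giving a 6×24 normal-form matrix.)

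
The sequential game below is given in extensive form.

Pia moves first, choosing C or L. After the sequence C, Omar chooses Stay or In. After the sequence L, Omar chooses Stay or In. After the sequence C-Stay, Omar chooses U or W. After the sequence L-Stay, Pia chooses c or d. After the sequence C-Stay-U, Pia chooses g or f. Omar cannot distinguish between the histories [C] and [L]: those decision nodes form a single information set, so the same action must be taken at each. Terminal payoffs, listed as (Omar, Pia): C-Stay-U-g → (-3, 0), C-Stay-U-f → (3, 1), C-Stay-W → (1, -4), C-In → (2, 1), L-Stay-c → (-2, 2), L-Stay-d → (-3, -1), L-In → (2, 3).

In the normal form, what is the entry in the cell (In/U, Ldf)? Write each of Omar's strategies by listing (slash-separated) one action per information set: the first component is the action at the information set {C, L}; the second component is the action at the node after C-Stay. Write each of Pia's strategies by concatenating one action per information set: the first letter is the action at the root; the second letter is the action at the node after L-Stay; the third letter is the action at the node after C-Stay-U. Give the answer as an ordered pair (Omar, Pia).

(2, 3)

Trace the play path from the root:
  Pia plays L
  Omar plays In at [L]
→ terminal payoff (2, 3).
(Omar's choice at the node after C-Stay is never reached on this path, so it doesn't affect the outcome.)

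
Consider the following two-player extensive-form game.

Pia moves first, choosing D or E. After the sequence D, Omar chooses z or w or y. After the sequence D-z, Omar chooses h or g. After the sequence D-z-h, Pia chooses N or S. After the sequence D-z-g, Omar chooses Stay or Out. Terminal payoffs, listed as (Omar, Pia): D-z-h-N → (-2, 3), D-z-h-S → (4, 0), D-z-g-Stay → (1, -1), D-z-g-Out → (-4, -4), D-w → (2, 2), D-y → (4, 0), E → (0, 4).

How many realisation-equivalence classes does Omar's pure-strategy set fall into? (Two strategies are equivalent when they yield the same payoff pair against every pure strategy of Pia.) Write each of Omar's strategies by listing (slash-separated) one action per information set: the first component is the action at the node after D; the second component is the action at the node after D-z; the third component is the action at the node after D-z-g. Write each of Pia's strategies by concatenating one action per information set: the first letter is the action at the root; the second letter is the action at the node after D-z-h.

Omar has 12 pure strategies: z/h/Stay, z/h/Out, z/g/Stay, z/g/Out, w/h/Stay, w/h/Out, w/g/Stay, w/g/Out, y/h/Stay, y/h/Out, y/g/Stay, y/g/Out. Columns: DN, DS, EN, ES.
{z/h/Stay, z/h/Out} → row (-2,3) (4,0) (0,4) (0,4)
{z/g/Stay} → row (1,-1) (1,-1) (0,4) (0,4)
{z/g/Out} → row (-4,-4) (-4,-4) (0,4) (0,4)
{w/h/Stay, w/h/Out, w/g/Stay, w/g/Out} → row (2,2) (2,2) (0,4) (0,4)
{y/h/Stay, y/h/Out, y/g/Stay, y/g/Out} → row (4,0) (4,0) (0,4) (0,4)
That's 5 distinct rows out of 12 strategies.

5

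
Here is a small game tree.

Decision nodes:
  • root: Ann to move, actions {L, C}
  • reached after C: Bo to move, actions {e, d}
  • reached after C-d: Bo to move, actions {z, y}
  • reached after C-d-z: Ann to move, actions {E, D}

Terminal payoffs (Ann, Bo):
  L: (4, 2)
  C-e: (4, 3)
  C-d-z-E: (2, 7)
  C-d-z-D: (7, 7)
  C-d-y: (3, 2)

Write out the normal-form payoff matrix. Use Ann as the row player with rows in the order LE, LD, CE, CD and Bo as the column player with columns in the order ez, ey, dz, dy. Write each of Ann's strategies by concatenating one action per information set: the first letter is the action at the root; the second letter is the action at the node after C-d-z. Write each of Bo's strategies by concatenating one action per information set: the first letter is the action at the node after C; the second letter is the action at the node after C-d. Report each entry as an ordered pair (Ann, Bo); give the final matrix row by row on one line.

LE: (4,2) (4,2) (4,2) (4,2) | LD: (4,2) (4,2) (4,2) (4,2) | CE: (4,3) (4,3) (2,7) (3,2) | CD: (4,3) (4,3) (7,7) (3,2)

           ez       ey       dz       dy
  LE    (4,2)    (4,2)    (4,2)    (4,2)
  LD    (4,2)    (4,2)    (4,2)    (4,2)
  CE    (4,3)    (4,3)    (2,7)    (3,2)
  CD    (4,3)    (4,3)    (7,7)    (3,2)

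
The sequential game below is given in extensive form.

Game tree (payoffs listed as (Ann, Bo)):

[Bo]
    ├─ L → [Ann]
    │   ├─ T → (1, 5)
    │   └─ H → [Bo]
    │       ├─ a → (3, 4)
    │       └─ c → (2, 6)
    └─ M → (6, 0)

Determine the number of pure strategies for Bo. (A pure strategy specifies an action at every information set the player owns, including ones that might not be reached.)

Bo owns the root with actions {L, M} — two choices.
Bo owns the node after L-H with actions {a, c} — two choices.
A pure strategy fixes one action at each information set independently, so the count is the product 2 × 2 = 4.

4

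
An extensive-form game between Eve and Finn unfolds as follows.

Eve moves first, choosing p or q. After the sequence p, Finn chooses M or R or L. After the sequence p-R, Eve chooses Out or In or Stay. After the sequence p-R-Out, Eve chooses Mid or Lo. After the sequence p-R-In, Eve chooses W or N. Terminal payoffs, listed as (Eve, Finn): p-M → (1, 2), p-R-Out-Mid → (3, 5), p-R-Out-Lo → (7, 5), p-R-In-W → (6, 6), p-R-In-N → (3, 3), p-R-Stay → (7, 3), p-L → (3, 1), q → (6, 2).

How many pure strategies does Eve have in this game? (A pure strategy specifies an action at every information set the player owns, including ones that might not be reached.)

Eve owns the root with actions {p, q} — two choices.
Eve owns the node after p-R with actions {Out, In, Stay} — three choices.
Eve owns the node after p-R-Out with actions {Mid, Lo} — two choices.
Eve owns the node after p-R-In with actions {W, N} — two choices.
A pure strategy fixes one action at each information set independently, so the count is the product 2 × 3 × 2 × 2 = 24.

24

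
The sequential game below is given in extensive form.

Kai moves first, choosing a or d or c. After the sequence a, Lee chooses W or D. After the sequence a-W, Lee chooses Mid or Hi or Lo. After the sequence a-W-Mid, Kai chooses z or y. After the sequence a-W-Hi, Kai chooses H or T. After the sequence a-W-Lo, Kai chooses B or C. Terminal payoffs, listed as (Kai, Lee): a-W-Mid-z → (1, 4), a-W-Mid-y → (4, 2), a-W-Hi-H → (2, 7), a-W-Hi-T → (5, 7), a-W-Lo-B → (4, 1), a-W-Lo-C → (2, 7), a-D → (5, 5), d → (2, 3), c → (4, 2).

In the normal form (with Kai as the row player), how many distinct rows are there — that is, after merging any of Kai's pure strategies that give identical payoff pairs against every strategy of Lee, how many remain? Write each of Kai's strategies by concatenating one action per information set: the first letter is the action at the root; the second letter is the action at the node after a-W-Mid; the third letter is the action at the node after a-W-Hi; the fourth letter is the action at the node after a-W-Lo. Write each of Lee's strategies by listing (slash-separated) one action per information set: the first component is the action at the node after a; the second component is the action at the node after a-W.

Kai has 24 pure strategies: azHB, azHC, azTB, azTC, ayHB, ayHC, ayTB, ayTC, dzHB, dzHC, dzTB, dzTC, dyHB, dyHC, dyTB, dyTC, czHB, czHC, czTB, czTC, cyHB, cyHC, cyTB, cyTC. Columns: W/Mid, W/Hi, W/Lo, D/Mid, D/Hi, D/Lo.
{azHB} → row (1,4) (2,7) (4,1) (5,5) (5,5) (5,5)
{azHC} → row (1,4) (2,7) (2,7) (5,5) (5,5) (5,5)
{azTB} → row (1,4) (5,7) (4,1) (5,5) (5,5) (5,5)
{azTC} → row (1,4) (5,7) (2,7) (5,5) (5,5) (5,5)
{ayHB} → row (4,2) (2,7) (4,1) (5,5) (5,5) (5,5)
{ayHC} → row (4,2) (2,7) (2,7) (5,5) (5,5) (5,5)
{ayTB} → row (4,2) (5,7) (4,1) (5,5) (5,5) (5,5)
{ayTC} → row (4,2) (5,7) (2,7) (5,5) (5,5) (5,5)
{dzHB, dzHC, dzTB, dzTC, dyHB, dyHC, dyTB, dyTC} → row (2,3) (2,3) (2,3) (2,3) (2,3) (2,3)
{czHB, czHC, czTB, czTC, cyHB, cyHC, cyTB, cyTC} → row (4,2) (4,2) (4,2) (4,2) (4,2) (4,2)
That's 10 distinct rows out of 24 strategies.

10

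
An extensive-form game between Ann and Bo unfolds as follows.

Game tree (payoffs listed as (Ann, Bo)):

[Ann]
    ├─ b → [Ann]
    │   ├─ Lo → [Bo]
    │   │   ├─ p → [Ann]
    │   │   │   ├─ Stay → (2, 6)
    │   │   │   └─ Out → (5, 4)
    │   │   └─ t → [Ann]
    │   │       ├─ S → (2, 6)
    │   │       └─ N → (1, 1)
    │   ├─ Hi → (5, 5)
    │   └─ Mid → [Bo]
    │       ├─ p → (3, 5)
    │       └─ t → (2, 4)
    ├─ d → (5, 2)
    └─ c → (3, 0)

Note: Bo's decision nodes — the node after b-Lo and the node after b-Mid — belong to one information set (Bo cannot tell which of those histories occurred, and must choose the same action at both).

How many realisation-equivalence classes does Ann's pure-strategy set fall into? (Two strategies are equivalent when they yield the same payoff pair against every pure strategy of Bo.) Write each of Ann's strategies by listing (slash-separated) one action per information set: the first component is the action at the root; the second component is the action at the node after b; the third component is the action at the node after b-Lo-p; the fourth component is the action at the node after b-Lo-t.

Ann has 36 pure strategies: b/Lo/Stay/S, b/Lo/Stay/N, b/Lo/Out/S, b/Lo/Out/N, b/Hi/Stay/S, b/Hi/Stay/N, b/Hi/Out/S, b/Hi/Out/N, b/Mid/Stay/S, b/Mid/Stay/N, b/Mid/Out/S, b/Mid/Out/N, d/Lo/Stay/S, d/Lo/Stay/N, d/Lo/Out/S, d/Lo/Out/N, d/Hi/Stay/S, d/Hi/Stay/N, d/Hi/Out/S, d/Hi/Out/N, d/Mid/Stay/S, d/Mid/Stay/N, d/Mid/Out/S, d/Mid/Out/N, c/Lo/Stay/S, c/Lo/Stay/N, c/Lo/Out/S, c/Lo/Out/N, c/Hi/Stay/S, c/Hi/Stay/N, c/Hi/Out/S, c/Hi/Out/N, c/Mid/Stay/S, c/Mid/Stay/N, c/Mid/Out/S, c/Mid/Out/N. Columns: p, t.
{b/Lo/Stay/S} → row (2,6) (2,6)
{b/Lo/Stay/N} → row (2,6) (1,1)
{b/Lo/Out/S} → row (5,4) (2,6)
{b/Lo/Out/N} → row (5,4) (1,1)
{b/Hi/Stay/S, b/Hi/Stay/N, b/Hi/Out/S, b/Hi/Out/N} → row (5,5) (5,5)
{b/Mid/Stay/S, b/Mid/Stay/N, b/Mid/Out/S, b/Mid/Out/N} → row (3,5) (2,4)
{d/Lo/Stay/S, d/Lo/Stay/N, d/Lo/Out/S, d/Lo/Out/N, d/Hi/Stay/S, d/Hi/Stay/N, d/Hi/Out/S, d/Hi/Out/N, d/Mid/Stay/S, d/Mid/Stay/N, d/Mid/Out/S, d/Mid/Out/N} → row (5,2) (5,2)
{c/Lo/Stay/S, c/Lo/Stay/N, c/Lo/Out/S, c/Lo/Out/N, c/Hi/Stay/S, c/Hi/Stay/N, c/Hi/Out/S, c/Hi/Out/N, c/Mid/Stay/S, c/Mid/Stay/N, c/Mid/Out/S, c/Mid/Out/N} → row (3,0) (3,0)
That's 8 distinct rows out of 36 strategies.

8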